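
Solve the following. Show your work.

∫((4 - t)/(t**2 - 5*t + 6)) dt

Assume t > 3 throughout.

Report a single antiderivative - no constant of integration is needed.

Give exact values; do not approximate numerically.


Step 1. Decompose ∫((4 - t)/(t**2 - 5*t + 6)) dt by partial fractions, (4 - t)/(t**2 - 5*t + 6) = -2/(t - 2) + 1/(t - 3): now ∫(1/(t - 3)) dt + ∫(-2/(t - 2)) dt.
Step 2. Evaluate the standard form [assuming t > 3]: now log(t - 3) + ∫(-2/(t - 2)) dt.
Step 3. Evaluate the standard form [assuming t > 2]: now log(t - 3) - 2*log(t - 2).
Answer: log(t - 3) - 2*log(t - 2).


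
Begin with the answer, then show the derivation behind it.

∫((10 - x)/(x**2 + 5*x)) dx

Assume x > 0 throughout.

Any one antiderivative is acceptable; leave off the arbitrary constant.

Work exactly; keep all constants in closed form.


The answer is 2*log(x) - 3*log(x + 5).
Step 1. Decompose ∫((10 - x)/(x**2 + 5*x)) dx by partial fractions, (10 - x)/(x**2 + 5*x) = -3/(x + 5) + 2/x: now ∫(2/x) dx + ∫(-3/(x + 5)) dx.
Step 2. Evaluate the standard form [assuming x > 0]: now 2*log(x) + ∫(-3/(x + 5)) dx.
Step 3. Evaluate the standard form [assuming x > -5]: now 2*log(x) - 3*log(x + 5).
Answer: 2*log(x) - 3*log(x + 5).


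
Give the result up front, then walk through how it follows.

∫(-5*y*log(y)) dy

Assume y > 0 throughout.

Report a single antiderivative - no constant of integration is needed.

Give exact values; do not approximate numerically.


The answer is -5*y**2*log(y)/2 + 5*y**2/4.
Step 1. Integrate ∫(-5*y*log(y)) dy by parts with u = log(y), dv = (-5*y) dy, so v = -5*y**2/2 [assuming y > 0]: now -5*y**2*log(y)/2 + ∫(5*y/2) dy.
Step 2. Evaluate the standard form: now -5*y**2*log(y)/2 + 5*y**2/4.
Answer: -5*y**2*log(y)/2 + 5*y**2/4.


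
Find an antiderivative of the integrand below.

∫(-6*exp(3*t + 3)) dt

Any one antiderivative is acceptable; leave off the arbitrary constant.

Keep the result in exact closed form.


Answer: -2*exp(3*t + 3).


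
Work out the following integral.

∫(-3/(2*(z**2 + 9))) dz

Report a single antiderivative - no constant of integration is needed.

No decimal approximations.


Answer: -atan(z/3)/2.


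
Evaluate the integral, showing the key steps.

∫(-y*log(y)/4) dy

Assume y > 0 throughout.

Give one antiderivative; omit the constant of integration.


Step 1. Integrate ∫(-y*log(y)/4) dy by parts with u = log(y), dv = (-y/4) dy, so v = -y**2/8 [assuming y > 0]: now -y**2*log(y)/8 + ∫(y/8) dy.
Step 2. Evaluate the standard form: now -y**2*log(y)/8 + y**2/16.
Answer: -y**2*log(y)/8 + y**2/16.


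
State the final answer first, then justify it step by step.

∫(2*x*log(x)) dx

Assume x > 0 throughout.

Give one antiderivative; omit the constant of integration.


The answer is x**2*log(x) - x**2/2.
Step 1. Integrate ∫(2*x*log(x)) dx by parts with u = log(x), dv = (2*x) dx, so v = x**2 [assuming x > 0]: now x**2*log(x) + ∫(-x) dx.
Step 2. Evaluate the standard form: now x**2*log(x) - x**2/2.
Answer: x**2*log(x) - x**2/2.


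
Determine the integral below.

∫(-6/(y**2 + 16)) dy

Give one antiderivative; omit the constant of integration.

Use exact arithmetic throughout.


Answer: -3*atan(y/4)/2.


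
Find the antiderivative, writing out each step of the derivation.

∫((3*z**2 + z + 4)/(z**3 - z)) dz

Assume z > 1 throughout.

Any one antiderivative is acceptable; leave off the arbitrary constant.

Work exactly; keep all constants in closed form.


Step 1. Decompose ∫((3*z**2 + z + 4)/(z**3 - z)) dz by partial fractions, (3*z**2 + z + 4)/(z**3 - z) = 3/(z + 1) + 4/(z - 1) - 4/z: now ∫(-4/z) dz + ∫(4/(z - 1)) dz + ∫(3/(z + 1)) dz.
Step 2. Evaluate the standard form [assuming z > -1]: now 3*log(z + 1) + ∫(-4/z) dz + ∫(4/(z - 1)) dz.
Step 3. Evaluate the standard form [assuming z > 1]: now 4*log(z - 1) + 3*log(z + 1) + ∫(-4/z) dz.
Step 4. Evaluate the standard form [assuming z > 0]: now -4*log(z) + 4*log(z - 1) + 3*log(z + 1).
Answer: -4*log(z) + 4*log(z - 1) + 3*log(z + 1).


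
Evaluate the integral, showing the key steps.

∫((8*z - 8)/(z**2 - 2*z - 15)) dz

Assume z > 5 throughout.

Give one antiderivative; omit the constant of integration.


Step 1. Decompose ∫((8*z - 8)/(z**2 - 2*z - 15)) dz by partial fractions, (8*z - 8)/(z**2 - 2*z - 15) = 4/(z + 3) + 4/(z - 5): now ∫(4/(z - 5)) dz + ∫(4/(z + 3)) dz.
Step 2. Evaluate the standard form [assuming z > 5]: now 4*log(z - 5) + ∫(4/(z + 3)) dz.
Step 3. Evaluate the standard form [assuming z > -3]: now 4*log(z - 5) + 4*log(z + 3).
Answer: 4*log(z - 5) + 4*log(z + 3).


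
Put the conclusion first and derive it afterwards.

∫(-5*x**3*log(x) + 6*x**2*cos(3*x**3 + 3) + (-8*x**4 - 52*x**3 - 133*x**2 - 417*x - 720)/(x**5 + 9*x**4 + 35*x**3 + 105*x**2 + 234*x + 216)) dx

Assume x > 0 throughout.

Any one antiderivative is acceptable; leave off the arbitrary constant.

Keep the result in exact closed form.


The answer is -5*x**4*log(x)/4 + 5*x**4/16 - 5*log(x + 2) - 5*log(x + 3) + 2*log(x + 4) + 2*sin(3*x**3 + 3)/3 + atan(x/3).
Step 1. Rewrite: now ∫(6*x**2*cos(3*x**3 + 3)) dx + ∫(-5*x**3*log(x)) dx + ∫((-8*x**4 - 52*x**3 - 133*x**2 - 417*x - 720)/(x**5 + 9*x**4 + 35*x**3 + 105*x**2 + 234*x + 216)) dx.
Step 2. Integrate ∫(-5*x**3*log(x)) dx by parts with u = log(x), dv = (-5*x**3) dx, so v = -5*x**4/4 [assuming x > 0]: now -5*x**4*log(x)/4 + ∫(5*x**3/4) dx + ∫(6*x**2*cos(3*x**3 + 3)) dx + ∫((-8*x**4 - 52*x**3 - 133*x**2 - 417*x - 720)/(x**5 + 9*x**4 + 35*x**3 + 105*x**2 + 234*x + 216)) dx.
Step 3. Evaluate the standard form: now -5*x**4*log(x)/4 + 5*x**4/16 + ∫(6*x**2*cos(3*x**3 + 3)) dx + ∫((-8*x**4 - 52*x**3 - 133*x**2 - 417*x - 720)/(x**5 + 9*x**4 + 35*x**3 + 105*x**2 + 234*x + 216)) dx.
Step 4. Substitute u = x**3 + 1, turning ∫(6*x**2*cos(3*x**3 + 3)) dx into ∫(2*cos(3*u)) du: now -5*x**4*log(x)/4 + 5*x**4/16 + ∫((-8*x**4 - 52*x**3 - 133*x**2 - 417*x - 720)/(x**5 + 9*x**4 + 35*x**3 + 105*x**2 + 234*x + 216)) dx + ∫(2*cos(3*u)) du.
Step 5. Evaluate the standard form: now -5*x**4*log(x)/4 + 5*x**4/16 + 2*sin(3*u)/3 + ∫((-8*x**4 - 52*x**3 - 133*x**2 - 417*x - 720)/(x**5 + 9*x**4 + 35*x**3 + 105*x**2 + 234*x + 216)) dx.
Step 6. Substitute back u = x**3 + 1: now -5*x**4*log(x)/4 + 5*x**4/16 + 2*sin(3*x**3 + 3)/3 + ∫((-8*x**4 - 52*x**3 - 133*x**2 - 417*x - 720)/(x**5 + 9*x**4 + 35*x**3 + 105*x**2 + 234*x + 216)) dx.
Step 7. Decompose ∫((-8*x**4 - 52*x**3 - 133*x**2 - 417*x - 720)/(x**5 + 9*x**4 + 35*x**3 + 105*x**2 + 234*x + 216)) dx by partial fractions, (-8*x**4 - 52*x**3 - 133*x**2 - 417*x - 720)/(x**5 + 9*x**4 + 35*x**3 + 105*x**2 + 234*x + 216) = 3/(x**2 + 9) + 2/(x + 4) - 5/(x + 3) - 5/(x + 2): now -5*x**4*log(x)/4 + 5*x**4/16 + 2*sin(3*x**3 + 3)/3 + ∫(-5/(x + 2)) dx + ∫(-5/(x + 3)) dx + ∫(2/(x + 4)) dx + ∫(3/(x**2 + 9)) dx.
Step 8. Evaluate the standard form [assuming x > -2]: now -5*x**4*log(x)/4 + 5*x**4/16 - 5*log(x + 2) + 2*sin(3*x**3 + 3)/3 + ∫(-5/(x + 3)) dx + ∫(2/(x + 4)) dx + ∫(3/(x**2 + 9)) dx.
Step 9. Evaluate the standard form [assuming x > -4]: now -5*x**4*log(x)/4 + 5*x**4/16 - 5*log(x + 2) + 2*log(x + 4) + 2*sin(3*x**3 + 3)/3 + ∫(-5/(x + 3)) dx + ∫(3/(x**2 + 9)) dx.
Step 10. Evaluate the standard form [assuming x > -3]: now -5*x**4*log(x)/4 + 5*x**4/16 - 5*log(x + 2) - 5*log(x + 3) + 2*log(x + 4) + 2*sin(3*x**3 + 3)/3 + ∫(3/(x**2 + 9)) dx.
Step 11. Evaluate the standard form: now -5*x**4*log(x)/4 + 5*x**4/16 - 5*log(x + 2) - 5*log(x + 3) + 2*log(x + 4) + 2*sin(3*x**3 + 3)/3 + atan(x/3).
Answer: -5*x**4*log(x)/4 + 5*x**4/16 - 5*log(x + 2) - 5*log(x + 3) + 2*log(x + 4) + 2*sin(3*x**3 + 3)/3 + atan(x/3).


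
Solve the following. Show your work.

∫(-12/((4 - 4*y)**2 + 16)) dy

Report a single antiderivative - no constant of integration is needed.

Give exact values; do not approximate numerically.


Step 1. Substitute u = 4 - 4*y, turning ∫(-12/((4 - 4*y)**2 + 16)) dy into ∫(3/(u**2 + 16)) du: now ∫(3/(u**2 + 16)) du.
Step 2. Evaluate the standard form: now 3*atan(u/4)/4.
Step 3. Substitute back u = 4 - 4*y: now -3*atan(y - 1)/4.
Answer: -3*atan(y - 1)/4.


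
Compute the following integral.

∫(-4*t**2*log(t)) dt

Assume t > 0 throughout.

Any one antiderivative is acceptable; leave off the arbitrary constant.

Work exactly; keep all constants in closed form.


Answer: -4*t**3*log(t)/3 + 4*t**3/9.


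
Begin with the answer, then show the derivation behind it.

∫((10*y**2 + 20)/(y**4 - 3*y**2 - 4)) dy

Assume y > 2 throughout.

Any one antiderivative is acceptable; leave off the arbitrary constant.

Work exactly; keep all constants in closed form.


The answer is 3*log(y - 2) - 3*log(y + 2) - 2*atan(y).
Step 1. Decompose ∫((10*y**2 + 20)/(y**4 - 3*y**2 - 4)) dy by partial fractions, (10*y**2 + 20)/(y**4 - 3*y**2 - 4) = -2/(y**2 + 1) - 3/(y + 2) + 3/(y - 2): now ∫(3/(y - 2)) dy + ∫(-3/(y + 2)) dy + ∫(-2/(y**2 + 1)) dy.
Step 2. Evaluate the standard form [assuming y > -2]: now -3*log(y + 2) + ∫(3/(y - 2)) dy + ∫(-2/(y**2 + 1)) dy.
Step 3. Evaluate the standard form [assuming y > 2]: now 3*log(y - 2) - 3*log(y + 2) + ∫(-2/(y**2 + 1)) dy.
Step 4. Evaluate the standard form: now 3*log(y - 2) - 3*log(y + 2) - 2*atan(y).
Answer: 3*log(y - 2) - 3*log(y + 2) - 2*atan(y).


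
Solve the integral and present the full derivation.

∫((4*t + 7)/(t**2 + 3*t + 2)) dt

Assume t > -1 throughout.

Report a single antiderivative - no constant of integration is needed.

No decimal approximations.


Step 1. Decompose ∫((4*t + 7)/(t**2 + 3*t + 2)) dt by partial fractions, (4*t + 7)/(t**2 + 3*t + 2) = 1/(t + 2) + 3/(t + 1): now ∫(3/(t + 1)) dt + ∫(1/(t + 2)) dt.
Step 2. Evaluate the standard form [assuming t > -1]: now 3*log(t + 1) + ∫(1/(t + 2)) dt.
Step 3. Evaluate the standard form [assuming t > -2]: now 3*log(t + 1) + log(t + 2).
Answer: 3*log(t + 1) + log(t + 2).


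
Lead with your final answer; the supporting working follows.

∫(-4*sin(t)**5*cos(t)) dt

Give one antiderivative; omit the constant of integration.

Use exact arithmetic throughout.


The answer is -2*sin(t)**6/3.
Step 1. Substitute u = sin(t), turning ∫(-4*sin(t)**5*cos(t)) dt into ∫(-4*u**5) du: now ∫(-4*u**5) du.
Step 2. Evaluate the standard form: now -2*u**6/3.
Step 3. Substitute back u = sin(t): now -2*sin(t)**6/3.
Answer: -2*sin(t)**6/3.


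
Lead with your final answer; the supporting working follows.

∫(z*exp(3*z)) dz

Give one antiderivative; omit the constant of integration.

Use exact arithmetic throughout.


The answer is z*exp(3*z)/3 - exp(3*z)/9.
Step 1. Integrate ∫(z*exp(3*z)) dz by parts with u = z, dv = (exp(3*z)) dz, so v = exp(3*z)/3: now z*exp(3*z)/3 + ∫(-exp(3*z)/3) dz.
Step 2. Evaluate the standard form: now z*exp(3*z)/3 - exp(3*z)/9.
Answer: z*exp(3*z)/3 - exp(3*z)/9.


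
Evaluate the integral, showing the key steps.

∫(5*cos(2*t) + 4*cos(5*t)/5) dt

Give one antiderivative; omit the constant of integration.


Step 1. Rewrite: now ∫(5*cos(2*t)) dt + ∫(4*cos(5*t)/5) dt.
Step 2. Evaluate the standard form: now 5*sin(2*t)/2 + ∫(4*cos(5*t)/5) dt.
Step 3. Evaluate the standard form: now 5*sin(2*t)/2 + 4*sin(5*t)/25.
Answer: 5*sin(2*t)/2 + 4*sin(5*t)/25.


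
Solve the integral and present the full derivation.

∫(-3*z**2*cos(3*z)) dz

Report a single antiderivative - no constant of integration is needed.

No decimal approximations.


Step 1. Integrate ∫(-3*z**2*cos(3*z)) dz by parts with u = z**2, dv = (-3*cos(3*z)) dz, so v = -sin(3*z): now -z**2*sin(3*z) + ∫(2*z*sin(3*z)) dz.
Step 2. Integrate ∫(2*z*sin(3*z)) dz by parts with u = z, dv = (2*sin(3*z)) dz, so v = -2*cos(3*z)/3: now -z**2*sin(3*z) - 2*z*cos(3*z)/3 + ∫(2*cos(3*z)/3) dz.
Step 3. Evaluate the standard form: now -z**2*sin(3*z) - 2*z*cos(3*z)/3 + 2*sin(3*z)/9.
Answer: -z**2*sin(3*z) - 2*z*cos(3*z)/3 + 2*sin(3*z)/9.


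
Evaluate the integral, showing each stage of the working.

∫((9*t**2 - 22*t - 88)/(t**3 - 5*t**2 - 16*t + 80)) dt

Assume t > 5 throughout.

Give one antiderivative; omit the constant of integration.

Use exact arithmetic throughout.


Step 1. Decompose ∫((9*t**2 - 22*t - 88)/(t**3 - 5*t**2 - 16*t + 80)) dt by partial fractions, (9*t**2 - 22*t - 88)/(t**3 - 5*t**2 - 16*t + 80) = 2/(t + 4) + 4/(t - 4) + 3/(t - 5): now ∫(3/(t - 5)) dt + ∫(4/(t - 4)) dt + ∫(2/(t + 4)) dt.
Step 2. Evaluate the standard form [assuming t > 5]: now 3*log(t - 5) + ∫(4/(t - 4)) dt + ∫(2/(t + 4)) dt.
Step 3. Evaluate the standard form [assuming t > -4]: now 3*log(t - 5) + 2*log(t + 4) + ∫(4/(t - 4)) dt.
Step 4. Evaluate the standard form [assuming t > 4]: now 3*log(t - 5) + 4*log(t - 4) + 2*log(t + 4).
Answer: 3*log(t - 5) + 4*log(t - 4) + 2*log(t + 4).


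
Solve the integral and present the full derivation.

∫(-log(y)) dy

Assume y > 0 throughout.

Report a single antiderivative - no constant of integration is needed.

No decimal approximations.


Step 1. Integrate ∫(-log(y)) dy by parts with u = log(y), dv = (-1) dy, so v = -y [assuming y > 0]: now -y*log(y) + ∫(1) dy.
Step 2. Evaluate the standard form: now -y*log(y) + y.
Answer: -y*log(y) + y.


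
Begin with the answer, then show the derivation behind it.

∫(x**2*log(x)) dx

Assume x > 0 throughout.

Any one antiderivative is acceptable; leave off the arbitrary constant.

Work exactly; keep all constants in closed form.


The answer is x**3*log(x)/3 - x**3/9.
Step 1. Integrate ∫(x**2*log(x)) dx by parts with u = log(x), dv = (x**2) dx, so v = x**3/3 [assuming x > 0]: now x**3*log(x)/3 + ∫(-x**2/3) dx.
Step 2. Evaluate the standard form: now x**3*log(x)/3 - x**3/9.
Answer: x**3*log(x)/3 - x**3/9.


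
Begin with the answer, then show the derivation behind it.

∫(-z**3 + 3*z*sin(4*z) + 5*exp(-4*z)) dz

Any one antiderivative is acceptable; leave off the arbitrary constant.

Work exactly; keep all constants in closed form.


The answer is -z**4/4 - 3*z*cos(4*z)/4 + 3*sin(4*z)/16 - 5*exp(-4*z)/4.
Step 1. Rewrite: now ∫(-z**3) dz + ∫(3*z*sin(4*z)) dz + ∫(5*exp(-4*z)) dz.
Step 2. Integrate ∫(3*z*sin(4*z)) dz by parts with u = z, dv = (3*sin(4*z)) dz, so v = -3*cos(4*z)/4: now -3*z*cos(4*z)/4 + ∫(-z**3) dz + ∫(5*exp(-4*z)) dz + ∫(3*cos(4*z)/4) dz.
Step 3. Evaluate the standard form: now -3*z*cos(4*z)/4 + 3*sin(4*z)/16 + ∫(-z**3) dz + ∫(5*exp(-4*z)) dz.
Step 4. Evaluate the standard form: now -z**4/4 - 3*z*cos(4*z)/4 + 3*sin(4*z)/16 + ∫(5*exp(-4*z)) dz.
Step 5. Evaluate the standard form: now -z**4/4 - 3*z*cos(4*z)/4 + 3*sin(4*z)/16 - 5*exp(-4*z)/4.
Answer: -z**4/4 - 3*z*cos(4*z)/4 + 3*sin(4*z)/16 - 5*exp(-4*z)/4.


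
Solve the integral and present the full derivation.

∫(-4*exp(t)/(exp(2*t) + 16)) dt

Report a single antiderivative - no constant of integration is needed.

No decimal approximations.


Step 1. Substitute u = exp(t), turning ∫(-4*exp(t)/(exp(2*t) + 16)) dt into ∫(-4/(u**2 + 16)) du: now ∫(-4/(u**2 + 16)) du.
Step 2. Evaluate the standard form: now -atan(u/4).
Step 3. Substitute back u = exp(t): now -atan(exp(t)/4).
Answer: -atan(exp(t)/4).


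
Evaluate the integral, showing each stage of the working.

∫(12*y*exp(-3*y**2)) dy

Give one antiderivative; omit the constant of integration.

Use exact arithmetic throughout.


Step 1. Substitute u = y**2, turning ∫(12*y*exp(-3*y**2)) dy into ∫(6*exp(-3*u)) du: now ∫(6*exp(-3*u)) du.
Step 2. Evaluate the standard form: now -2*exp(-3*u).
Step 3. Substitute back u = y**2: now -2*exp(-3*y**2).
Answer: -2*exp(-3*y**2).


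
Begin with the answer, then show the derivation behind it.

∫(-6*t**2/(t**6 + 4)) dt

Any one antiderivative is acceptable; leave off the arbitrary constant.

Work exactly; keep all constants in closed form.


The answer is -atan(t**3/2).
Step 1. Substitute u = t**3, turning ∫(-6*t**2/(t**6 + 4)) dt into ∫(-2/(u**2 + 4)) du: now ∫(-2/(u**2 + 4)) du.
Step 2. Evaluate the standard form: now -atan(u/2).
Step 3. Substitute back u = t**3: now -atan(t**3/2).
Answer: -atan(t**3/2).


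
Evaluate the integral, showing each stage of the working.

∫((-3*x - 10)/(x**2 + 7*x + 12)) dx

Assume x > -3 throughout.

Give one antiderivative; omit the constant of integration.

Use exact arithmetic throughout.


Step 1. Decompose ∫((-3*x - 10)/(x**2 + 7*x + 12)) dx by partial fractions, (-3*x - 10)/(x**2 + 7*x + 12) = -2/(x + 4) - 1/(x + 3): now ∫(-1/(x + 3)) dx + ∫(-2/(x + 4)) dx.
Step 2. Evaluate the standard form [assuming x > -3]: now -log(x + 3) + ∫(-2/(x + 4)) dx.
Step 3. Evaluate the standard form [assuming x > -4]: now -log(x + 3) - 2*log(x + 4).
Answer: -log(x + 3) - 2*log(x + 4).


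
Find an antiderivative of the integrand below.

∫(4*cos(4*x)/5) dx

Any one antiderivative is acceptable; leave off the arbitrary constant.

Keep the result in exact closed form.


Answer: sin(4*x)/5.


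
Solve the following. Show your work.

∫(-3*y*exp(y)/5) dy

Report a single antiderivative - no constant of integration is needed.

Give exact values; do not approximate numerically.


Step 1. Integrate ∫(-3*y*exp(y)/5) dy by parts with u = y, dv = (-3*exp(y)/5) dy, so v = -3*exp(y)/5: now -3*y*exp(y)/5 + ∫(3*exp(y)/5) dy.
Step 2. Evaluate the standard form: now -3*y*exp(y)/5 + 3*exp(y)/5.
Answer: -3*y*exp(y)/5 + 3*exp(y)/5.


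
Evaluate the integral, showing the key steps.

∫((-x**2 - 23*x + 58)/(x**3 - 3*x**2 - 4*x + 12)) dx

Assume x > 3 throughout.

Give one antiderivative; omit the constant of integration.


Step 1. Decompose ∫((-x**2 - 23*x + 58)/(x**3 - 3*x**2 - 4*x + 12)) dx by partial fractions, (-x**2 - 23*x + 58)/(x**3 - 3*x**2 - 4*x + 12) = 5/(x + 2) - 2/(x - 2) - 4/(x - 3): now ∫(-4/(x - 3)) dx + ∫(-2/(x - 2)) dx + ∫(5/(x + 2)) dx.
Step 2. Evaluate the standard form [assuming x > 2]: now -2*log(x - 2) + ∫(-4/(x - 3)) dx + ∫(5/(x + 2)) dx.
Step 3. Evaluate the standard form [assuming x > -2]: now -2*log(x - 2) + 5*log(x + 2) + ∫(-4/(x - 3)) dx.
Step 4. Evaluate the standard form [assuming x > 3]: now -4*log(x - 3) - 2*log(x - 2) + 5*log(x + 2).
Answer: -4*log(x - 3) - 2*log(x - 2) + 5*log(x + 2).


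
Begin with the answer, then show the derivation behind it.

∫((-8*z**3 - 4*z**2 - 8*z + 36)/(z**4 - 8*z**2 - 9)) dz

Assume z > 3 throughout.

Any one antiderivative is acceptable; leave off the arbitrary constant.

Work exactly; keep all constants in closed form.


The answer is -4*log(z - 3) - 4*log(z + 3) - 4*atan(z).
Step 1. Decompose ∫((-8*z**3 - 4*z**2 - 8*z + 36)/(z**4 - 8*z**2 - 9)) dz by partial fractions, (-8*z**3 - 4*z**2 - 8*z + 36)/(z**4 - 8*z**2 - 9) = -4/(z**2 + 1) - 4/(z + 3) - 4/(z - 3): now ∫(-4/(z - 3)) dz + ∫(-4/(z + 3)) dz + ∫(-4/(z**2 + 1)) dz.
Step 2. Evaluate the standard form [assuming z > -3]: now -4*log(z + 3) + ∫(-4/(z - 3)) dz + ∫(-4/(z**2 + 1)) dz.
Step 3. Evaluate the standard form [assuming z > 3]: now -4*log(z - 3) - 4*log(z + 3) + ∫(-4/(z**2 + 1)) dz.
Step 4. Evaluate the standard form: now -4*log(z - 3) - 4*log(z + 3) - 4*atan(z).
Answer: -4*log(z - 3) - 4*log(z + 3) - 4*atan(z).


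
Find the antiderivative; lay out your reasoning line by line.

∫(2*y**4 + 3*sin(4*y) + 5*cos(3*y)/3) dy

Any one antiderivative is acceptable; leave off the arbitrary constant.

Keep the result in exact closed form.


Step 1. Rewrite: now ∫(2*y**4) dy + ∫(3*sin(4*y)) dy + ∫(5*cos(3*y)/3) dy.
Step 2. Evaluate the standard form: now 2*y**5/5 + ∫(3*sin(4*y)) dy + ∫(5*cos(3*y)/3) dy.
Step 3. Evaluate the standard form: now 2*y**5/5 - 3*cos(4*y)/4 + ∫(5*cos(3*y)/3) dy.
Step 4. Evaluate the standard form: now 2*y**5/5 + 5*sin(3*y)/9 - 3*cos(4*y)/4.
Answer: 2*y**5/5 + 5*sin(3*y)/9 - 3*cos(4*y)/4.


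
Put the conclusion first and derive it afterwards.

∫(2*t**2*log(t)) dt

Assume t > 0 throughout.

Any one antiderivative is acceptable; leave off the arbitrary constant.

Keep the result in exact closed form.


The answer is 2*t**3*log(t)/3 - 2*t**3/9.
Step 1. Integrate ∫(2*t**2*log(t)) dt by parts with u = log(t), dv = (2*t**2) dt, so v = 2*t**3/3 [assuming t > 0]: now 2*t**3*log(t)/3 + ∫(-2*t**2/3) dt.
Step 2. Evaluate the standard form: now 2*t**3*log(t)/3 - 2*t**3/9.
Answer: 2*t**3*log(t)/3 - 2*t**3/9.


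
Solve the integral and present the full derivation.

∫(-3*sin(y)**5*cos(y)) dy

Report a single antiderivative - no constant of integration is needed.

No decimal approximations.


Step 1. Substitute u = sin(y), turning ∫(-3*sin(y)**5*cos(y)) dy into ∫(-3*u**5) du: now ∫(-3*u**5) du.
Step 2. Evaluate the standard form: now -u**6/2.
Step 3. Substitute back u = sin(y): now -sin(y)**6/2.
Answer: -sin(y)**6/2.


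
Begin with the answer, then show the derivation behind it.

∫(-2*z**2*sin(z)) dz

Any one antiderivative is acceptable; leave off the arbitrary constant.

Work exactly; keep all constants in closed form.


The answer is 2*z**2*cos(z) - 4*z*sin(z) - 4*cos(z).
Step 1. Integrate ∫(-2*z**2*sin(z)) dz by parts with u = z**2, dv = (-2*sin(z)) dz, so v = 2*cos(z): now 2*z**2*cos(z) + ∫(-4*z*cos(z)) dz.
Step 2. Integrate ∫(-4*z*cos(z)) dz by parts with u = z, dv = (-4*cos(z)) dz, so v = -4*sin(z): now 2*z**2*cos(z) - 4*z*sin(z) + ∫(4*sin(z)) dz.
Step 3. Evaluate the standard form: now 2*z**2*cos(z) - 4*z*sin(z) - 4*cos(z).
Answer: 2*z**2*cos(z) - 4*z*sin(z) - 4*cos(z).


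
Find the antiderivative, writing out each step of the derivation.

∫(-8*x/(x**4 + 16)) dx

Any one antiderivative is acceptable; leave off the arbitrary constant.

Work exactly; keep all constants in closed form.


Step 1. Substitute u = x**2, turning ∫(-8*x/(x**4 + 16)) dx into ∫(-4/(u**2 + 16)) du: now ∫(-4/(u**2 + 16)) du.
Step 2. Evaluate the standard form: now -atan(u/4).
Step 3. Substitute back u = x**2: now -atan(x**2/4).
Answer: -atan(x**2/4).


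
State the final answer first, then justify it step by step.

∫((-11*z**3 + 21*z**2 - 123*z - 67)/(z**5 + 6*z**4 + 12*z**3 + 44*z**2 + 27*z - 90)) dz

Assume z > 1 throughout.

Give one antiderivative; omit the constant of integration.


The answer is -log(z - 1) - 3*log(z + 2) + 4*log(z + 5) + 4*atan(z/3)/3.
Step 1. Decompose ∫((-11*z**3 + 21*z**2 - 123*z - 67)/(z**5 + 6*z**4 + 12*z**3 + 44*z**2 + 27*z - 90)) dz by partial fractions, (-11*z**3 + 21*z**2 - 123*z - 67)/(z**5 + 6*z**4 + 12*z**3 + 44*z**2 + 27*z - 90) = 4/(z**2 + 9) + 4/(z + 5) - 3/(z + 2) - 1/(z - 1): now ∫(-1/(z - 1)) dz + ∫(-3/(z + 2)) dz + ∫(4/(z + 5)) dz + ∫(4/(z**2 + 9)) dz.
Step 2. Evaluate the standard form [assuming z > -2]: now -3*log(z + 2) + ∫(-1/(z - 1)) dz + ∫(4/(z + 5)) dz + ∫(4/(z**2 + 9)) dz.
Step 3. Evaluate the standard form [assuming z > -5]: now -3*log(z + 2) + 4*log(z + 5) + ∫(-1/(z - 1)) dz + ∫(4/(z**2 + 9)) dz.
Step 4. Evaluate the standard form [assuming z > 1]: now -log(z - 1) - 3*log(z + 2) + 4*log(z + 5) + ∫(4/(z**2 + 9)) dz.
Step 5. Evaluate the standard form: now -log(z - 1) - 3*log(z + 2) + 4*log(z + 5) + 4*atan(z/3)/3.
Answer: -log(z - 1) - 3*log(z + 2) + 4*log(z + 5) + 4*atan(z/3)/3.


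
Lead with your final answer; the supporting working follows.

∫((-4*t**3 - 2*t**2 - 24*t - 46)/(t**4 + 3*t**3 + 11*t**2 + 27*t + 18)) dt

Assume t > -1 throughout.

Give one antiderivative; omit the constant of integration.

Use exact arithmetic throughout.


The answer is -2*log(t + 1) - 2*log(t + 2) + 4*atan(t/3)/3.
Step 1. Decompose ∫((-4*t**3 - 2*t**2 - 24*t - 46)/(t**4 + 3*t**3 + 11*t**2 + 27*t + 18)) dt by partial fractions, (-4*t**3 - 2*t**2 - 24*t - 46)/(t**4 + 3*t**3 + 11*t**2 + 27*t + 18) = 4/(t**2 + 9) - 2/(t + 2) - 2/(t + 1): now ∫(-2/(t + 1)) dt + ∫(-2/(t + 2)) dt + ∫(4/(t**2 + 9)) dt.
Step 2. Evaluate the standard form [assuming t > -1]: now -2*log(t + 1) + ∫(-2/(t + 2)) dt + ∫(4/(t**2 + 9)) dt.
Step 3. Evaluate the standard form [assuming t > -2]: now -2*log(t + 1) - 2*log(t + 2) + ∫(4/(t**2 + 9)) dt.
Step 4. Evaluate the standard form: now -2*log(t + 1) - 2*log(t + 2) + 4*atan(t/3)/3.
Answer: -2*log(t + 1) - 2*log(t + 2) + 4*atan(t/3)/3.


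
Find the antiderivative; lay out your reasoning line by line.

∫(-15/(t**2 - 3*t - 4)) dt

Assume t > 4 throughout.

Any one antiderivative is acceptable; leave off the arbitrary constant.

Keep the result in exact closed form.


Step 1. Decompose ∫(-15/(t**2 - 3*t - 4)) dt by partial fractions, -15/(t**2 - 3*t - 4) = 3/(t + 1) - 3/(t - 4): now ∫(-3/(t - 4)) dt + ∫(3/(t + 1)) dt.
Step 2. Evaluate the standard form [assuming t > -1]: now 3*log(t + 1) + ∫(-3/(t - 4)) dt.
Step 3. Evaluate the standard form [assuming t > 4]: now -3*log(t - 4) + 3*log(t + 1).
Answer: -3*log(t - 4) + 3*log(t + 1).


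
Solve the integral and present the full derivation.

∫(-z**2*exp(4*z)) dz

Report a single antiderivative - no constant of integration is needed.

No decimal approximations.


Step 1. Integrate ∫(-z**2*exp(4*z)) dz by parts with u = z**2, dv = (-exp(4*z)) dz, so v = -exp(4*z)/4: now -z**2*exp(4*z)/4 + ∫(z*exp(4*z)/2) dz.
Step 2. Integrate ∫(z*exp(4*z)/2) dz by parts with u = z, dv = (exp(4*z)/2) dz, so v = exp(4*z)/8: now -z**2*exp(4*z)/4 + z*exp(4*z)/8 + ∫(-exp(4*z)/8) dz.
Step 3. Evaluate the standard form: now -z**2*exp(4*z)/4 + z*exp(4*z)/8 - exp(4*z)/32.
Answer: -z**2*exp(4*z)/4 + z*exp(4*z)/8 - exp(4*z)/32.


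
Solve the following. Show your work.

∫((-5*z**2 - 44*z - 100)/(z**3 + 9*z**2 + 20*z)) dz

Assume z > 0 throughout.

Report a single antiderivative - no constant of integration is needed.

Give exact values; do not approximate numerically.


Step 1. Decompose ∫((-5*z**2 - 44*z - 100)/(z**3 + 9*z**2 + 20*z)) dz by partial fractions, (-5*z**2 - 44*z - 100)/(z**3 + 9*z**2 + 20*z) = -1/(z + 5) + 1/(z + 4) - 5/z: now ∫(-5/z) dz + ∫(1/(z + 4)) dz + ∫(-1/(z + 5)) dz.
Step 2. Evaluate the standard form [assuming z > 0]: now -5*log(z) + ∫(1/(z + 4)) dz + ∫(-1/(z + 5)) dz.
Step 3. Evaluate the standard form [assuming z > -4]: now -5*log(z) + log(z + 4) + ∫(-1/(z + 5)) dz.
Step 4. Evaluate the standard form [assuming z > -5]: now -5*log(z) + log(z + 4) - log(z + 5).
Answer: -5*log(z) + log(z + 4) - log(z + 5).


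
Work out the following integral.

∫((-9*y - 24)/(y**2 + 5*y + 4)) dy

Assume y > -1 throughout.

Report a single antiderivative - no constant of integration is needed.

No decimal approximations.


Answer: -5*log(y + 1) - 4*log(y + 4).


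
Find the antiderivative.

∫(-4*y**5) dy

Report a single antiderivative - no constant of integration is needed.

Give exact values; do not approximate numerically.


Answer: -2*y**6/3.


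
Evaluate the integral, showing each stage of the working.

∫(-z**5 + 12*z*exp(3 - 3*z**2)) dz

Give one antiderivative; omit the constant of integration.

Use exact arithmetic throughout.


Step 1. Rewrite: now ∫(-z**5) dz + ∫(12*z*exp(3 - 3*z**2)) dz.
Step 2. Substitute u = z**2 - 1, turning ∫(12*z*exp(3 - 3*z**2)) dz into ∫(6*exp(-3*u)) du: now ∫(-z**5) dz + ∫(6*exp(-3*u)) du.
Step 3. Evaluate the standard form: now ∫(-z**5) dz - 2*exp(-3*u).
Step 4. Substitute back u = z**2 - 1: now -2*exp(3 - 3*z**2) + ∫(-z**5) dz.
Step 5. Evaluate the standard form: now -z**6/6 - 2*exp(3 - 3*z**2).
Answer: -z**6/6 - 2*exp(3 - 3*z**2).


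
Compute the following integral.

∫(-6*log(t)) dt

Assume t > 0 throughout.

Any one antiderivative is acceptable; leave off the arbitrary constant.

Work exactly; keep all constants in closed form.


Answer: -6*t*log(t) + 6*t.


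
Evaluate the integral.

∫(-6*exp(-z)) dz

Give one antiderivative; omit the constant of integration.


Answer: 6*exp(-z).


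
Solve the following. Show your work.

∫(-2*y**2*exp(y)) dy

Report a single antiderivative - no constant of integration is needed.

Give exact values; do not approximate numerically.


Step 1. Integrate ∫(-2*y**2*exp(y)) dy by parts with u = y**2, dv = (-2*exp(y)) dy, so v = -2*exp(y): now -2*y**2*exp(y) + ∫(4*y*exp(y)) dy.
Step 2. Integrate ∫(4*y*exp(y)) dy by parts with u = y, dv = (4*exp(y)) dy, so v = 4*exp(y): now -2*y**2*exp(y) + 4*y*exp(y) + ∫(-4*exp(y)) dy.
Step 3. Evaluate the standard form: now -2*y**2*exp(y) + 4*y*exp(y) - 4*exp(y).
Answer: -2*y**2*exp(y) + 4*y*exp(y) - 4*exp(y).


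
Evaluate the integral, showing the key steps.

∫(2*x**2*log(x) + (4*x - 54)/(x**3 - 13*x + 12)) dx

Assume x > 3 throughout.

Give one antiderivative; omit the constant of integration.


Step 1. Rewrite: now ∫(2*x**2*log(x)) dx + ∫((4*x - 54)/(x**3 - 13*x + 12)) dx.
Step 2. Integrate ∫(2*x**2*log(x)) dx by parts with u = log(x), dv = (2*x**2) dx, so v = 2*x**3/3 [assuming x > 0]: now 2*x**3*log(x)/3 + ∫(-2*x**2/3) dx + ∫((4*x - 54)/(x**3 - 13*x + 12)) dx.
Step 3. Evaluate the standard form: now 2*x**3*log(x)/3 - 2*x**3/9 + ∫((4*x - 54)/(x**3 - 13*x + 12)) dx.
Step 4. Decompose ∫((4*x - 54)/(x**3 - 13*x + 12)) dx by partial fractions, (4*x - 54)/(x**3 - 13*x + 12) = -2/(x + 4) + 5/(x - 1) - 3/(x - 3): now 2*x**3*log(x)/3 - 2*x**3/9 + ∫(-3/(x - 3)) dx + ∫(5/(x - 1)) dx + ∫(-2/(x + 4)) dx.
Step 5. Evaluate the standard form [assuming x > 1]: now 2*x**3*log(x)/3 - 2*x**3/9 + 5*log(x - 1) + ∫(-3/(x - 3)) dx + ∫(-2/(x + 4)) dx.
Step 6. Evaluate the standard form [assuming x > 3]: now 2*x**3*log(x)/3 - 2*x**3/9 - 3*log(x - 3) + 5*log(x - 1) + ∫(-2/(x + 4)) dx.
Step 7. Evaluate the standard form [assuming x > -4]: now 2*x**3*log(x)/3 - 2*x**3/9 - 3*log(x - 3) + 5*log(x - 1) - 2*log(x + 4).
Answer: 2*x**3*log(x)/3 - 2*x**3/9 - 3*log(x - 3) + 5*log(x - 1) - 2*log(x + 4).


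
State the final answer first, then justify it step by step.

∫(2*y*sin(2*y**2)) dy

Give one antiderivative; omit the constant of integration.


The answer is -cos(2*y**2)/2.
Step 1. Substitute u = y**2, turning ∫(2*y*sin(2*y**2)) dy into ∫(sin(2*u)) du: now ∫(sin(2*u)) du.
Step 2. Evaluate the standard form: now -cos(2*u)/2.
Step 3. Substitute back u = y**2: now -cos(2*y**2)/2.
Answer: -cos(2*y**2)/2.


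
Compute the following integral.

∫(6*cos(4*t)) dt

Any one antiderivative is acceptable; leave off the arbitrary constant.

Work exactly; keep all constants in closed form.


Answer: 3*sin(4*t)/2.


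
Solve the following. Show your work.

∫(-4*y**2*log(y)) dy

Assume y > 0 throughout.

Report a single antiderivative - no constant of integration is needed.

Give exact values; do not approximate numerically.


Step 1. Integrate ∫(-4*y**2*log(y)) dy by parts with u = log(y), dv = (-4*y**2) dy, so v = -4*y**3/3 [assuming y > 0]: now -4*y**3*log(y)/3 + ∫(4*y**2/3) dy.
Step 2. Evaluate the standard form: now -4*y**3*log(y)/3 + 4*y**3/9.
Answer: -4*y**3*log(y)/3 + 4*y**3/9.


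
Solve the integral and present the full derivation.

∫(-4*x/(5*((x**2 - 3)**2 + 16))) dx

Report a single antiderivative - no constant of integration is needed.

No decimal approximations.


Step 1. Substitute u = x**2 - 3, turning ∫(-4*x/(5*((x**2 - 3)**2 + 16))) dx into ∫(-2/(5*(u**2 + 16))) du: now ∫(-2/(5*(u**2 + 16))) du.
Step 2. Evaluate the standard form: now -atan(u/4)/10.
Step 3. Substitute back u = x**2 - 3: now -atan(x**2/4 - 3/4)/10.
Answer: -atan(x**2/4 - 3/4)/10.


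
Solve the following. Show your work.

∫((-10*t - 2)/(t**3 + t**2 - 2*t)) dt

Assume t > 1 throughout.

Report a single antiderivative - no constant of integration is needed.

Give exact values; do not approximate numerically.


Step 1. Decompose ∫((-10*t - 2)/(t**3 + t**2 - 2*t)) dt by partial fractions, (-10*t - 2)/(t**3 + t**2 - 2*t) = 3/(t + 2) - 4/(t - 1) + 1/t: now ∫(1/t) dt + ∫(-4/(t - 1)) dt + ∫(3/(t + 2)) dt.
Step 2. Evaluate the standard form [assuming t > 0]: now log(t) + ∫(-4/(t - 1)) dt + ∫(3/(t + 2)) dt.
Step 3. Evaluate the standard form [assuming t > 1]: now log(t) - 4*log(t - 1) + ∫(3/(t + 2)) dt.
Step 4. Evaluate the standard form [assuming t > -2]: now log(t) - 4*log(t - 1) + 3*log(t + 2).
Answer: log(t) - 4*log(t - 1) + 3*log(t + 2).


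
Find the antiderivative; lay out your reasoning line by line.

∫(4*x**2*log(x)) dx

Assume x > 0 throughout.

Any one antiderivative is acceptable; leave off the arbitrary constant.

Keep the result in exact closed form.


Step 1. Integrate ∫(4*x**2*log(x)) dx by parts with u = log(x), dv = (4*x**2) dx, so v = 4*x**3/3 [assuming x > 0]: now 4*x**3*log(x)/3 + ∫(-4*x**2/3) dx.
Step 2. Evaluate the standard form: now 4*x**3*log(x)/3 - 4*x**3/9.
Answer: 4*x**3*log(x)/3 - 4*x**3/9.


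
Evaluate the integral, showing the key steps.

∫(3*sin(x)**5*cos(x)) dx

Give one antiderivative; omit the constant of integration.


Step 1. Substitute u = sin(x), turning ∫(3*sin(x)**5*cos(x)) dx into ∫(3*u**5) du: now ∫(3*u**5) du.
Step 2. Evaluate the standard form: now u**6/2.
Step 3. Substitute back u = sin(x): now sin(x)**6/2.
Answer: sin(x)**6/2.


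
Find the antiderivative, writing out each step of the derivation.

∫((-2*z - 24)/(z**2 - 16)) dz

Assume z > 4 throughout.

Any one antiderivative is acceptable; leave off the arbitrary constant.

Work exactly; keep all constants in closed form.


Step 1. Decompose ∫((-2*z - 24)/(z**2 - 16)) dz by partial fractions, (-2*z - 24)/(z**2 - 16) = 2/(z + 4) - 4/(z - 4): now ∫(-4/(z - 4)) dz + ∫(2/(z + 4)) dz.
Step 2. Evaluate the standard form [assuming z > 4]: now -4*log(z - 4) + ∫(2/(z + 4)) dz.
Step 3. Evaluate the standard form [assuming z > -4]: now -4*log(z - 4) + 2*log(z + 4).
Answer: -4*log(z - 4) + 2*log(z + 4).


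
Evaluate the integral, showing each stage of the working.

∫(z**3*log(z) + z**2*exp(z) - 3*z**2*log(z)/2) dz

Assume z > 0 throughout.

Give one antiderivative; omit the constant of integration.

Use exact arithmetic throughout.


Step 1. Rewrite: now ∫(z**2*exp(z)) dz + ∫(-3*z**2*log(z)/2) dz + ∫(z**3*log(z)) dz.
Step 2. Integrate ∫(z**2*exp(z)) dz by parts with u = z**2, dv = (exp(z)) dz, so v = exp(z): now z**2*exp(z) + ∫(-2*z*exp(z)) dz + ∫(-3*z**2*log(z)/2) dz + ∫(z**3*log(z)) dz.
Step 3. Integrate ∫(-2*z*exp(z)) dz by parts with u = z, dv = (-2*exp(z)) dz, so v = -2*exp(z): now z**2*exp(z) - 2*z*exp(z) + ∫(-3*z**2*log(z)/2) dz + ∫(z**3*log(z)) dz + ∫(2*exp(z)) dz.
Step 4. Evaluate the standard form: now z**2*exp(z) - 2*z*exp(z) + 2*exp(z) + ∫(-3*z**2*log(z)/2) dz + ∫(z**3*log(z)) dz.
Step 5. Integrate ∫(-3*z**2*log(z)/2) dz by parts with u = log(z), dv = (-3*z**2/2) dz, so v = -z**3/2 [assuming z > 0]: now -z**3*log(z)/2 + z**2*exp(z) - 2*z*exp(z) + 2*exp(z) + ∫(z**2/2) dz + ∫(z**3*log(z)) dz.
Step 6. Evaluate the standard form: now -z**3*log(z)/2 + z**3/6 + z**2*exp(z) - 2*z*exp(z) + 2*exp(z) + ∫(z**3*log(z)) dz.
Step 7. Integrate ∫(z**3*log(z)) dz by parts with u = log(z), dv = (z**3) dz, so v = z**4/4 [assuming z > 0]: now z**4*log(z)/4 - z**3*log(z)/2 + z**3/6 + z**2*exp(z) - 2*z*exp(z) + 2*exp(z) + ∫(-z**3/4) dz.
Step 8. Evaluate the standard form: now z**4*log(z)/4 - z**4/16 - z**3*log(z)/2 + z**3/6 + z**2*exp(z) - 2*z*exp(z) + 2*exp(z).
Answer: z**4*log(z)/4 - z**4/16 - z**3*log(z)/2 + z**3/6 + z**2*exp(z) - 2*z*exp(z) + 2*exp(z).


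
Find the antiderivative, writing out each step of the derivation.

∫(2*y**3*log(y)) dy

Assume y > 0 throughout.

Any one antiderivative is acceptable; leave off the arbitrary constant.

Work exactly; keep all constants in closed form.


Step 1. Integrate ∫(2*y**3*log(y)) dy by parts with u = log(y), dv = (2*y**3) dy, so v = y**4/2 [assuming y > 0]: now y**4*log(y)/2 + ∫(-y**3/2) dy.
Step 2. Evaluate the standard form: now y**4*log(y)/2 - y**4/8.
Answer: y**4*log(y)/2 - y**4/8.


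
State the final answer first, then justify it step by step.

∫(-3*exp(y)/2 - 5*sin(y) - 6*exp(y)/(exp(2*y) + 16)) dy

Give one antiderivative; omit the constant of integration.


The answer is -3*exp(y)/2 + 5*cos(y) - 3*atan(exp(y)/4)/2.
Step 1. Rewrite: now ∫(-6*exp(y)/(exp(2*y) + 16)) dy + ∫(-3*exp(y)/2) dy + ∫(-5*sin(y)) dy.
Step 2. Evaluate the standard form: now 5*cos(y) + ∫(-6*exp(y)/(exp(2*y) + 16)) dy + ∫(-3*exp(y)/2) dy.
Step 3. Substitute u = exp(y), turning ∫(-6*exp(y)/(exp(2*y) + 16)) dy into ∫(-6/(u**2 + 16)) du: now 5*cos(y) + ∫(-6/(u**2 + 16)) du + ∫(-3*exp(y)/2) dy.
Step 4. Evaluate the standard form: now 5*cos(y) - 3*atan(u/4)/2 + ∫(-3*exp(y)/2) dy.
Step 5. Substitute back u = exp(y): now 5*cos(y) - 3*atan(exp(y)/4)/2 + ∫(-3*exp(y)/2) dy.
Step 6. Evaluate the standard form: now -3*exp(y)/2 + 5*cos(y) - 3*atan(exp(y)/4)/2.
Answer: -3*exp(y)/2 + 5*cos(y) - 3*atan(exp(y)/4)/2.


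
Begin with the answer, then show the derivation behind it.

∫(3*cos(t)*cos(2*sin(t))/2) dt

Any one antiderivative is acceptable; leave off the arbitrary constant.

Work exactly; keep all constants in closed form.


The answer is 3*sin(2*sin(t))/4.
Step 1. Substitute u = sin(t), turning ∫(3*cos(t)*cos(2*sin(t))/2) dt into ∫(3*cos(2*u)/2) du: now ∫(3*cos(2*u)/2) du.
Step 2. Evaluate the standard form: now 3*sin(2*u)/4.
Step 3. Substitute back u = sin(t): now 3*sin(2*sin(t))/4.
Answer: 3*sin(2*sin(t))/4.


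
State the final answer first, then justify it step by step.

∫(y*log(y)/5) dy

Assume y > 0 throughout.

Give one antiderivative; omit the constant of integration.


The answer is y**2*log(y)/10 - y**2/20.
Step 1. Integrate ∫(y*log(y)/5) dy by parts with u = log(y), dv = (y/5) dy, so v = y**2/10 [assuming y > 0]: now y**2*log(y)/10 + ∫(-y/10) dy.
Step 2. Evaluate the standard form: now y**2*log(y)/10 - y**2/20.
Answer: y**2*log(y)/10 - y**2/20.


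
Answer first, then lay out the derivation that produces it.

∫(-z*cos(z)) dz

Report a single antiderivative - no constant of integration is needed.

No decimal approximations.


The answer is -z*sin(z) - cos(z).
Step 1. Integrate ∫(-z*cos(z)) dz by parts with u = z, dv = (-cos(z)) dz, so v = -sin(z): now -z*sin(z) + ∫(sin(z)) dz.
Step 2. Evaluate the standard form: now -z*sin(z) - cos(z).
Answer: -z*sin(z) - cos(z).


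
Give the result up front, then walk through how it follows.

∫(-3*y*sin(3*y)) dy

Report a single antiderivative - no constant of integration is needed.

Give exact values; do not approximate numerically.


The answer is y*cos(3*y) - sin(3*y)/3.
Step 1. Integrate ∫(-3*y*sin(3*y)) dy by parts with u = y, dv = (-3*sin(3*y)) dy, so v = cos(3*y): now y*cos(3*y) + ∫(-cos(3*y)) dy.
Step 2. Evaluate the standard form: now y*cos(3*y) - sin(3*y)/3.
Answer: y*cos(3*y) - sin(3*y)/3.


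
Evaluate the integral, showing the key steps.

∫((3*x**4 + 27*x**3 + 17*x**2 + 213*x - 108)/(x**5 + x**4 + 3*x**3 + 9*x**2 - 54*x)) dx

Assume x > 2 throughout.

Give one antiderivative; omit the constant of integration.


Step 1. Decompose ∫((3*x**4 + 27*x**3 + 17*x**2 + 213*x - 108)/(x**5 + x**4 + 3*x**3 + 9*x**2 - 54*x)) dx by partial fractions, (3*x**4 + 27*x**3 + 17*x**2 + 213*x - 108)/(x**5 + x**4 + 3*x**3 + 9*x**2 - 54*x) = 2/(x**2 + 9) - 4/(x + 3) + 5/(x - 2) + 2/x: now ∫(2/x) dx + ∫(5/(x - 2)) dx + ∫(-4/(x + 3)) dx + ∫(2/(x**2 + 9)) dx.
Step 2. Evaluate the standard form [assuming x > -3]: now -4*log(x + 3) + ∫(2/x) dx + ∫(5/(x - 2)) dx + ∫(2/(x**2 + 9)) dx.
Step 3. Evaluate the standard form [assuming x > 0]: now 2*log(x) - 4*log(x + 3) + ∫(5/(x - 2)) dx + ∫(2/(x**2 + 9)) dx.
Step 4. Evaluate the standard form [assuming x > 2]: now 2*log(x) + 5*log(x - 2) - 4*log(x + 3) + ∫(2/(x**2 + 9)) dx.
Step 5. Evaluate the standard form: now 2*log(x) + 5*log(x - 2) - 4*log(x + 3) + 2*atan(x/3)/3.
Answer: 2*log(x) + 5*log(x - 2) - 4*log(x + 3) + 2*atan(x/3)/3.


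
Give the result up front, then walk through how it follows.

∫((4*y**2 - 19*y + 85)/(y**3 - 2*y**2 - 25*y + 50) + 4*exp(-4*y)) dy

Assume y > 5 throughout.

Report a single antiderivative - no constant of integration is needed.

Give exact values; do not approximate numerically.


The answer is 3*log(y - 5) - 3*log(y - 2) + 4*log(y + 5) - exp(-4*y).
Step 1. Rewrite: now ∫((4*y**2 - 19*y + 85)/(y**3 - 2*y**2 - 25*y + 50)) dy + ∫(4*exp(-4*y)) dy.
Step 2. Decompose ∫((4*y**2 - 19*y + 85)/(y**3 - 2*y**2 - 25*y + 50)) dy by partial fractions, (4*y**2 - 19*y + 85)/(y**3 - 2*y**2 - 25*y + 50) = 4/(y + 5) - 3/(y - 2) + 3/(y - 5): now ∫(3/(y - 5)) dy + ∫(-3/(y - 2)) dy + ∫(4/(y + 5)) dy + ∫(4*exp(-4*y)) dy.
Step 3. Evaluate the standard form [assuming y > 5]: now 3*log(y - 5) + ∫(-3/(y - 2)) dy + ∫(4/(y + 5)) dy + ∫(4*exp(-4*y)) dy.
Step 4. Evaluate the standard form [assuming y > -5]: now 3*log(y - 5) + 4*log(y + 5) + ∫(-3/(y - 2)) dy + ∫(4*exp(-4*y)) dy.
Step 5. Evaluate the standard form [assuming y > 2]: now 3*log(y - 5) - 3*log(y - 2) + 4*log(y + 5) + ∫(4*exp(-4*y)) dy.
Step 6. Evaluate the standard form: now 3*log(y - 5) - 3*log(y - 2) + 4*log(y + 5) - exp(-4*y).
Answer: 3*log(y - 5) - 3*log(y - 2) + 4*log(y + 5) - exp(-4*y).
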